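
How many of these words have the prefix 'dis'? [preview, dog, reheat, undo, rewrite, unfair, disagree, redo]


Checking each word for prefix 'dis':
  'preview' -> no (count: 0)
  'dog' -> no (count: 0)
  'reheat' -> no (count: 0)
  'undo' -> no (count: 0)
  'rewrite' -> no (count: 0)
  'unfair' -> no (count: 0)
  'disagree' -> YES, starts with 'dis' (count: 1)
  'redo' -> no (count: 1)
Total with prefix 'dis': 1

1


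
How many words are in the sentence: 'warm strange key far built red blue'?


Counting words by splitting on spaces:
  Word 1: 'warm'
  Word 2: 'strange'
  Word 3: 'key'
  Word 4: 'far'
  Word 5: 'built'
  Word 6: 'red'
  Word 7: 'blue'
Total words: 7

7


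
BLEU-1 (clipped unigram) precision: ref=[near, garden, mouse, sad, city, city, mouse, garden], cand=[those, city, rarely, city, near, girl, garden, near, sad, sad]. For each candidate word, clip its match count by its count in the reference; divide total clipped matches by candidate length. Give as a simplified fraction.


Reference word counts: {'city': 2, 'garden': 2, 'mouse': 2, 'near': 1, 'sad': 1}
Checking each candidate word (with clipping):
  'those' -> not in reference -> no match (matches: 0)
  'city' -> in reference (ref count 2, used 1/2) -> match (matches: 1)
  'rarely' -> not in reference -> no match (matches: 1)
  'city' -> in reference (ref count 2, used 2/2) -> match (matches: 2)
  'near' -> in reference (ref count 1, used 1/1) -> match (matches: 3)
  'girl' -> not in reference -> no match (matches: 3)
  'garden' -> in reference (ref count 2, used 1/2) -> match (matches: 4)
  'near' -> ref count 1 already used up (1/1) -> clipped, no match (matches: 4)
  'sad' -> in reference (ref count 1, used 1/1) -> match (matches: 5)
  'sad' -> ref count 1 already used up (1/1) -> clipped, no match (matches: 5)
Clipped matches: 5, Candidate length: 10
Precision = 5/10 = 1/2

1/2


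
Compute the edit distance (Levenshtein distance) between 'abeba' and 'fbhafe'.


Building DP table for s1='abeba' (len 5) and s2='fbhafe' (len 6):
       f  b  h  a  f  e
    0  1  2  3  4  5  6
  a 1  1  2  3  3  4  5
  b 2  2  1  2  3  4  5
  e 3  3  2  2  3  4  4
  b 4  4  3  3  3  4  5
  a 5  5  4  4  3  4  5
Edit distance = dp[5][6] = 5

5


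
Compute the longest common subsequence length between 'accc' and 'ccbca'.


DP table for LCS of 'accc' and 'ccbca':
       c  c  b  c  a
    0  0  0  0  0  0
  a 0  0  0  0  0  1
  c 0  1  1  1  1  1
  c 0  1  2  2  2  2
  c 0  1  2  2  3  3
LCS: 'ccc'
LCS length = 3

3


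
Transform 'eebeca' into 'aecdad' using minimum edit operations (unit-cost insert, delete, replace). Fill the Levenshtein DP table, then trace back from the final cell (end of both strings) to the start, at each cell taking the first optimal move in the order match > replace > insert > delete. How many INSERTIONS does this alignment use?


Edit distance = 5. Backtracking from cell (6, 6) with preference match > replace > insert > delete,
then listing the resulting alignment 'eebeca' -> 'aecdad' left to right:
  Step 1: replace e->a
  Step 2: keep 'e'
  Step 3: replace b->c
  Step 4: replace e->d
  Step 5: replace c->a
  Step 6: replace a->d
Total insertions: 0

0


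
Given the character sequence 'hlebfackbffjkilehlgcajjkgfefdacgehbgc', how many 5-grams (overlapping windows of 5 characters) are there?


String 'hlebfackbffjkilehlgcajjkgfefdacgehbgc' has length L = 37.
Number of overlapping n-grams = L - n + 1
Substituting: 37 - 5 + 1 = 33

33


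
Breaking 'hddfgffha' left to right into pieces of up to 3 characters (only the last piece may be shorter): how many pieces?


'hddfgffha' has 9 characters.
Chunking with max size 3:
  Chunk 1: 'hdd' (positions 0-2)
  Chunk 2: 'fgf' (positions 3-5)
  Chunk 3: 'fha' (positions 6-8)
Total chunks: ceil(9 / 3) = 3

3


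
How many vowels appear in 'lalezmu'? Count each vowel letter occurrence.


Scanning each character of 'lalezmu':
  Position 1: 'l' -> consonant (running count: 0)
  Position 2: 'a' -> vowel (running count: 1)
  Position 3: 'l' -> consonant (running count: 1)
  Position 4: 'e' -> vowel (running count: 2)
  Position 5: 'z' -> consonant (running count: 2)
  Position 6: 'm' -> consonant (running count: 2)
  Position 7: 'u' -> vowel (running count: 3)
Total vowels: 3

3


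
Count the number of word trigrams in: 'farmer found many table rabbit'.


Word trigrams from [5] words:
  Trigram 1: (farmer found many)
  Trigram 2: (found many table)
  Trigram 3: (many table rabbit)
Total word trigrams: 5 - 2 = 3

3


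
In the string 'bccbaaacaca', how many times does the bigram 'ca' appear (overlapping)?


Scanning 'bccbaaacaca' for bigram 'ca':
  Position 0: 'bc' -> no
  Position 1: 'cc' -> no
  Position 2: 'cb' -> no
  Position 3: 'ba' -> no
  Position 4: 'aa' -> no
  Position 5: 'aa' -> no
  Position 6: 'ac' -> no
  Position 7: 'ca' -> MATCH
  Position 8: 'ac' -> no
  Position 9: 'ca' -> MATCH
Total matches: 2

2


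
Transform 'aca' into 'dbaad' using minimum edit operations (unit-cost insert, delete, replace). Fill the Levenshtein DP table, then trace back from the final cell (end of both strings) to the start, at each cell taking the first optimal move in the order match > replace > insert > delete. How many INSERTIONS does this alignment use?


Edit distance = 4. Backtracking from cell (3, 5) with preference match > replace > insert > delete,
then listing the resulting alignment 'aca' -> 'dbaad' left to right:
  Step 1: insert 'd' [insertion #1]
  Step 2: insert 'b' [insertion #2]
  Step 3: keep 'a'
  Step 4: replace c->a
  Step 5: replace a->d
Total insertions: 2

2


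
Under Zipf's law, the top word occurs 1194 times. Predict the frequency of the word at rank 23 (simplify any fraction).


Zipf's law: freq(rank) = f1 / rank
f1 = 1194, rank = 23
freq = 1194 / 23
GCD(1194, 23) = 1
Simplified: 1194/23

1194/23


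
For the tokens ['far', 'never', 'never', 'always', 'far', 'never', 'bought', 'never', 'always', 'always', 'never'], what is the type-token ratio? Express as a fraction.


Tokens: 11
Unique types: ('always', 'bought', 'far', 'never') = 4
TTR = 4/11
Already in lowest terms.

4/11


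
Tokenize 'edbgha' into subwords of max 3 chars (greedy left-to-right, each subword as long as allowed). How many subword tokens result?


'edbgha' has 6 characters.
Chunking with max size 3:
  Chunk 1: 'edb' (positions 0-2)
  Chunk 2: 'gha' (positions 3-5)
Total chunks: ceil(6 / 3) = 2

2


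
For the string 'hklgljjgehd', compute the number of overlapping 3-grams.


String 'hklgljjgehd' has length L = 11.
Number of overlapping n-grams = L - n + 1
Substituting: 11 - 3 + 1 = 9

9


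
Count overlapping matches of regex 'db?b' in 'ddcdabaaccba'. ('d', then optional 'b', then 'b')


Pattern: db?b means 'd', then optional 'b', then 'b'.
Scanning 'ddcdabaaccba' position-by-position:
  Pos 0: window 'ddc' -> no
  Pos 1: window 'dcd' -> no
  Pos 2: window 'cda' -> no
  Pos 3: window 'dab' -> no
  Pos 4: window 'aba' -> no
  Pos 5: window 'baa' -> no
  Pos 6: window 'aac' -> no
  Pos 7: window 'acc' -> no
  Pos 8: window 'ccb' -> no
  Pos 9: window 'cba' -> no
  Pos 10: window 'ba' -> no
  Pos 11: window 'a' -> no
Total matches: 0

0


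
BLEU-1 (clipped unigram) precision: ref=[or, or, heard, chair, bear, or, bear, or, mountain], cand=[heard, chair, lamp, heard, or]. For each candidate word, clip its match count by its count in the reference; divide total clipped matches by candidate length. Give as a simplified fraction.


Reference word counts: {'bear': 2, 'chair': 1, 'heard': 1, 'mountain': 1, 'or': 4}
Checking each candidate word (with clipping):
  'heard' -> in reference (ref count 1, used 1/1) -> match (matches: 1)
  'chair' -> in reference (ref count 1, used 1/1) -> match (matches: 2)
  'lamp' -> not in reference -> no match (matches: 2)
  'heard' -> ref count 1 already used up (1/1) -> clipped, no match (matches: 2)
  'or' -> in reference (ref count 4, used 1/4) -> match (matches: 3)
Clipped matches: 3, Candidate length: 5
Precision = 3/5

3/5


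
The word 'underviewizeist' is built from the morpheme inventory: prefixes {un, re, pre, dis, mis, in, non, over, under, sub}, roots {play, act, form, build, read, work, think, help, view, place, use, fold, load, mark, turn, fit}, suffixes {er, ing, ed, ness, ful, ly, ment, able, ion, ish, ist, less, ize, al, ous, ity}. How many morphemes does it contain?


Segmenting 'underviewizeist' against the inventory:
  'under' -> prefix (morpheme 1)
  'view' -> root (morpheme 2)
  'ize' -> suffix (morpheme 3)
  'ist' -> suffix (morpheme 4)
Total morphemes: 4

4


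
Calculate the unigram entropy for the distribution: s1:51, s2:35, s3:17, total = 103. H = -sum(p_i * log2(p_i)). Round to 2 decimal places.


Computing entropy H = -sum(p_i * log2(p_i)):
  s1: p = 51/103 = 0.4951, -p*log2(p) = 0.5021
  s2: p = 35/103 = 0.3398, -p*log2(p) = 0.5292
  s3: p = 17/103 = 0.1650, -p*log2(p) = 0.4290
H = sum of terms = 1.4603
Rounded to 2 decimals: 1.46

1.46


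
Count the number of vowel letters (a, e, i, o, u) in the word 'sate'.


Scanning each character of 'sate':
  Position 1: 's' -> consonant (running count: 0)
  Position 2: 'a' -> vowel (running count: 1)
  Position 3: 't' -> consonant (running count: 1)
  Position 4: 'e' -> vowel (running count: 2)
Total vowels: 2

2


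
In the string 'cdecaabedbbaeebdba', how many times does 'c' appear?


Scanning 'cdecaabedbbaeebdba' for 'c':
  Position 0: 'c' -> MATCH (count: 1)
  Position 3: 'c' -> MATCH (count: 2)
Total occurrences of 'c': 2

2


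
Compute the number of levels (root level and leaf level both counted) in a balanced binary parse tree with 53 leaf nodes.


In a balanced binary tree with n leaves the deepest leaf is ceil(log2(n)) edges below the root,
so counting node levels inclusive of root and leaves gives ceil(log2(n)) + 1 levels.
log2(53) = 5.7279
ceil(5.7279) = 6
levels = 6 + 1 = 7

7


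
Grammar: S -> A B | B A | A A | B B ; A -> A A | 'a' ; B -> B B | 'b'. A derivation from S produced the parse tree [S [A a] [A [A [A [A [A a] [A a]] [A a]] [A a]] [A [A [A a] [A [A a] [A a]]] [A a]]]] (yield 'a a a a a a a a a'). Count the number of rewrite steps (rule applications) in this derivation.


Every bracketed nonterminal node [X ...] in the tree is produced by exactly one rule application.
Reading the tree off as a leftmost derivation:
  Step 1: S  =>  A A   (applied S -> A A)
  Step 2: A A  =>  a A   (applied A -> a)
  Step 3: a A  =>  a A A   (applied A -> A A)
  Step 4: a A A  =>  a A A A   (applied A -> A A)
  Step 5: a A A A  =>  a A A A A   (applied A -> A A)
  Step 6: a A A A A  =>  a A A A A A   (applied A -> A A)
  Step 7: a A A A A A  =>  a a A A A A   (applied A -> a)
  Step 8: a a A A A A  =>  a a a A A A   (applied A -> a)
  Step 9: a a a A A A  =>  a a a a A A   (applied A -> a)
  Step 10: a a a a A A  =>  a a a a a A   (applied A -> a)
  Step 11: a a a a a A  =>  a a a a a A A   (applied A -> A A)
  Step 12: a a a a a A A  =>  a a a a a A A A   (applied A -> A A)
  Step 13: a a a a a A A A  =>  a a a a a a A A   (applied A -> a)
  Step 14: a a a a a a A A  =>  a a a a a a A A A   (applied A -> A A)
  Step 15: a a a a a a A A A  =>  a a a a a a a A A   (applied A -> a)
  Step 16: a a a a a a a A A  =>  a a a a a a a a A   (applied A -> a)
  Step 17: a a a a a a a a A  =>  a a a a a a a a a   (applied A -> a)
Final yield: a a a a a a a a a
Total rewrite steps: 17

17


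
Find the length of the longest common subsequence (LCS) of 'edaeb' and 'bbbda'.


DP table for LCS of 'edaeb' and 'bbbda':
       b  b  b  d  a
    0  0  0  0  0  0
  e 0  0  0  0  0  0
  d 0  0  0  0  1  1
  a 0  0  0  0  1  2
  e 0  0  0  0  1  2
  b 0  1  1  1  1  2
LCS: 'da'
LCS length = 2

2


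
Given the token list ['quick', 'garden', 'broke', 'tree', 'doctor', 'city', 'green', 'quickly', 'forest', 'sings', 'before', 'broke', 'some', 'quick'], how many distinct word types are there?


Listing all tokens and tracking unique types:
  Token 1: 'quick' -> NEW (unique so far: 1)
  Token 2: 'garden' -> NEW (unique so far: 2)
  Token 3: 'broke' -> NEW (unique so far: 3)
  Token 4: 'tree' -> NEW (unique so far: 4)
  Token 5: 'doctor' -> NEW (unique so far: 5)
  Token 6: 'city' -> NEW (unique so far: 6)
  Token 7: 'green' -> NEW (unique so far: 7)
  Token 8: 'quickly' -> NEW (unique so far: 8)
  Token 9: 'forest' -> NEW (unique so far: 9)
  Token 10: 'sings' -> NEW (unique so far: 10)
  Token 11: 'before' -> NEW (unique so far: 11)
  Token 12: 'broke' -> duplicate (unique so far: 11)
  Token 13: 'some' -> NEW (unique so far: 12)
  Token 14: 'quick' -> duplicate (unique so far: 12)
Unique types: ('before', 'broke', 'city', 'doctor', 'forest', 'garden', 'green', 'quick', 'quickly', 'sings', 'some', 'tree')
Vocabulary size: 12

12


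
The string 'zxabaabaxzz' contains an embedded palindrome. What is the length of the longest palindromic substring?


Scanning 'zxabaabaxzz' for palindromic substrings.
Substring at positions 0-9: 'zxabaabaxz'.
Check: reverse('zxabaabaxz') = 'zxabaabaxz' -> palindrome confirmed.
Neighbouring characters ('-' / 'z') break symmetry, so it cannot extend further.
No longer palindromic substring exists; longest length = 10

10


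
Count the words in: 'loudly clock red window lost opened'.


Counting words by splitting on spaces:
  Word 1: 'loudly'
  Word 2: 'clock'
  Word 3: 'red'
  Word 4: 'window'
  Word 5: 'lost'
  Word 6: 'opened'
Total words: 6

6


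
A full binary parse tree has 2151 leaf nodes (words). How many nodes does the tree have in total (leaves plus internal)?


Leaf nodes (terminals): 2151
Internal nodes = n - 1 = 2151 - 1 = 2150
Total = leaves + internal = 2151 + 2150 = 4301

4301


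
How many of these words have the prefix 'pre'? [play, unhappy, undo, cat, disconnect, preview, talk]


Checking each word for prefix 'pre':
  'play' -> no (count: 0)
  'unhappy' -> no (count: 0)
  'undo' -> no (count: 0)
  'cat' -> no (count: 0)
  'disconnect' -> no (count: 0)
  'preview' -> YES, starts with 'pre' (count: 1)
  'talk' -> no (count: 1)
Total with prefix 'pre': 1

1


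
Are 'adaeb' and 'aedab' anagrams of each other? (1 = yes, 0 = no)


Sort characters of 'adaeb': 'aabde'
Sort characters of 'aedab': 'aabde'
Sorted forms match -> they ARE anagrams
Result: 1

1


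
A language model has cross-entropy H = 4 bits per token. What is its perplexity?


Perplexity formula: PP = 2^H
H = 4
PP = 2^4
Steps: 2^1 = 2, 2^2 = 4, 2^3 = 8, 2^4 = 16
PP = 16

16


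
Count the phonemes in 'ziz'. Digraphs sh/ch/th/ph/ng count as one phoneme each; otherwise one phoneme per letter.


Parsing 'ziz' greedily, digraphs first:
  'z' -> consonant phoneme (phonemes so far: 1)
  'i' -> vowel phoneme (phonemes so far: 2)
  'z' -> consonant phoneme (phonemes so far: 3)
Total phonemes: 3

3


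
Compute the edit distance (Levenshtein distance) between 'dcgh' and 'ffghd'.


Building DP table for s1='dcgh' (len 4) and s2='ffghd' (len 5):
       f  f  g  h  d
    0  1  2  3  4  5
  d 1  1  2  3  4  4
  c 2  2  2  3  4  5
  g 3  3  3  2  3  4
  h 4  4  4  3  2  3
Edit distance = dp[4][5] = 3

3


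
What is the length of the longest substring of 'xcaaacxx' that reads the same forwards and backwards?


Scanning 'xcaaacxx' for palindromic substrings.
Substring at positions 0-6: 'xcaaacx'.
Check: reverse('xcaaacx') = 'xcaaacx' -> palindrome confirmed.
Neighbouring characters ('-' / 'x') break symmetry, so it cannot extend further.
No longer palindromic substring exists; longest length = 7

7


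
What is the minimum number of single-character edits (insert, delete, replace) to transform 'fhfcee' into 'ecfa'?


Building DP table for s1='fhfcee' (len 6) and s2='ecfa' (len 4):
       e  c  f  a
    0  1  2  3  4
  f 1  1  2  2  3
  h 2  2  2  3  3
  f 3  3  3  2  3
  c 4  4  3  3  3
  e 5  4  4  4  4
  e 6  5  5  5  5
Edit distance = dp[6][4] = 5

5


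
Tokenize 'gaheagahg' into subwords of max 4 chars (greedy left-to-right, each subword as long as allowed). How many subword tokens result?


'gaheagahg' has 9 characters.
Chunking with max size 4:
  Chunk 1: 'gahe' (positions 0-3)
  Chunk 2: 'agah' (positions 4-7)
  Chunk 3: 'g' (positions 8-8)
Total chunks: ceil(9 / 4) = 3

3


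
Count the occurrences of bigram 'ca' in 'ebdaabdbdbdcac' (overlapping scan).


Scanning 'ebdaabdbdbdcac' for bigram 'ca':
  Position 0: 'eb' -> no
  Position 1: 'bd' -> no
  Position 2: 'da' -> no
  Position 3: 'aa' -> no
  Position 4: 'ab' -> no
  Position 5: 'bd' -> no
  Position 6: 'db' -> no
  Position 7: 'bd' -> no
  Position 8: 'db' -> no
  Position 9: 'bd' -> no
  Position 10: 'dc' -> no
  Position 11: 'ca' -> MATCH
  Position 12: 'ac' -> no
Total matches: 1

1


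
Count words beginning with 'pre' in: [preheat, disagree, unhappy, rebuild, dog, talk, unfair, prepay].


Checking each word for prefix 'pre':
  'preheat' -> YES, starts with 'pre' (count: 1)
  'disagree' -> no (count: 1)
  'unhappy' -> no (count: 1)
  'rebuild' -> no (count: 1)
  'dog' -> no (count: 1)
  'talk' -> no (count: 1)
  'unfair' -> no (count: 1)
  'prepay' -> YES, starts with 'pre' (count: 2)
Total with prefix 'pre': 2

2


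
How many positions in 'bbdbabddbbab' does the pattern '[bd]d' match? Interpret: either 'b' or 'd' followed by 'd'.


Pattern: [bd]d means either 'b' or 'd' followed by 'd'.
Scanning 'bbdbabddbbab' position-by-position:
  Pos 0: window 'bb' -> no
  Pos 1: window 'bd' -> MATCH
  Pos 2: window 'db' -> no
  Pos 3: window 'ba' -> no
  Pos 4: window 'ab' -> no
  Pos 5: window 'bd' -> MATCH
  Pos 6: window 'dd' -> MATCH
  Pos 7: window 'db' -> no
  Pos 8: window 'bb' -> no
  Pos 9: window 'ba' -> no
  Pos 10: window 'ab' -> no
  Pos 11: window 'b' -> no
Total matches: 3

3


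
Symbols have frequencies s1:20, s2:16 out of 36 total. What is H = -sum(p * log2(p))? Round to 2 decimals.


Computing entropy H = -sum(p_i * log2(p_i)):
  s1: p = 20/36 = 0.5556, -p*log2(p) = 0.4711
  s2: p = 16/36 = 0.4444, -p*log2(p) = 0.5200
H = sum of terms = 0.9911
Rounded to 2 decimals: 0.99

0.99


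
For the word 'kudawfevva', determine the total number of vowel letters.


Scanning each character of 'kudawfevva':
  Position 1: 'k' -> consonant (running count: 0)
  Position 2: 'u' -> vowel (running count: 1)
  Position 3: 'd' -> consonant (running count: 1)
  Position 4: 'a' -> vowel (running count: 2)
  Position 5: 'w' -> consonant (running count: 2)
  Position 6: 'f' -> consonant (running count: 2)
  Position 7: 'e' -> vowel (running count: 3)
  Position 8: 'v' -> consonant (running count: 3)
  Position 9: 'v' -> consonant (running count: 3)
  Position 10: 'a' -> vowel (running count: 4)
Total vowels: 4

4


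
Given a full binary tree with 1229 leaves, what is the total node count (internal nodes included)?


Leaf nodes (terminals): 1229
Internal nodes = n - 1 = 1229 - 1 = 1228
Total = leaves + internal = 1229 + 1228 = 2457

2457


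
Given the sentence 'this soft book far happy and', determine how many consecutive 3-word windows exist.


Word trigrams from [6] words:
  Trigram 1: (this soft book)
  Trigram 2: (soft book far)
  Trigram 3: (book far happy)
  Trigram 4: (far happy and)
Total word trigrams: 6 - 2 = 4

4


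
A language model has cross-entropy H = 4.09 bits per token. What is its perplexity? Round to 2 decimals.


Perplexity formula: PP = 2^H
H = 4.09
PP = 2^4.09
Decompose: 2^4.09 = 2^4 * 2^0.09
2^4 = 16, 2^0.09 ~ 1.0643702
PP ~ 16 * 1.0643702 = 17.0299232
Rounded to 2 decimals: 17.03

17.03


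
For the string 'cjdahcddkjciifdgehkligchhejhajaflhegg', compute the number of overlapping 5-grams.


String 'cjdahcddkjciifdgehkligchhejhajaflhegg' has length L = 37.
Number of overlapping n-grams = L - n + 1
Substituting: 37 - 5 + 1 = 33

33


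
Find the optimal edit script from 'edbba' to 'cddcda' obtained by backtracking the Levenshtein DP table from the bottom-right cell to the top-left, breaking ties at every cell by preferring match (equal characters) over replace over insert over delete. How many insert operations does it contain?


Edit distance = 4. Backtracking from cell (5, 6) with preference match > replace > insert > delete,
then listing the resulting alignment 'edbba' -> 'cddcda' left to right:
  Step 1: insert 'c' [insertion #1]
  Step 2: replace e->d
  Step 3: keep 'd'
  Step 4: replace b->c
  Step 5: replace b->d
  Step 6: keep 'a'
Total insertions: 1

1


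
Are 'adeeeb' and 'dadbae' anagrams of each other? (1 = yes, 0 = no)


Sort characters of 'adeeeb': 'abdeee'
Sort characters of 'dadbae': 'aabdde'
Sorted forms differ -> they are NOT anagrams
Result: 0

0


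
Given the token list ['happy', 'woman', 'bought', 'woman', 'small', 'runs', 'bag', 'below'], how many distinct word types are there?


Listing all tokens and tracking unique types:
  Token 1: 'happy' -> NEW (unique so far: 1)
  Token 2: 'woman' -> NEW (unique so far: 2)
  Token 3: 'bought' -> NEW (unique so far: 3)
  Token 4: 'woman' -> duplicate (unique so far: 3)
  Token 5: 'small' -> NEW (unique so far: 4)
  Token 6: 'runs' -> NEW (unique so far: 5)
  Token 7: 'bag' -> NEW (unique so far: 6)
  Token 8: 'below' -> NEW (unique so far: 7)
Unique types: ('bag', 'below', 'bought', 'happy', 'runs', 'small', 'woman')
Vocabulary size: 7

7


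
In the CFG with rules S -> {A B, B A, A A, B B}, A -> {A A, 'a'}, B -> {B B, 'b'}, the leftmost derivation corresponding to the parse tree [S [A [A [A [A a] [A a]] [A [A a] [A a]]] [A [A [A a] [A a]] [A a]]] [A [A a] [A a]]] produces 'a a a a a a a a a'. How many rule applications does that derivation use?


Every bracketed nonterminal node [X ...] in the tree is produced by exactly one rule application.
Reading the tree off as a leftmost derivation:
  Step 1: S  =>  A A   (applied S -> A A)
  Step 2: A A  =>  A A A   (applied A -> A A)
  Step 3: A A A  =>  A A A A   (applied A -> A A)
  Step 4: A A A A  =>  A A A A A   (applied A -> A A)
  Step 5: A A A A A  =>  a A A A A   (applied A -> a)
  Step 6: a A A A A  =>  a a A A A   (applied A -> a)
  Step 7: a a A A A  =>  a a A A A A   (applied A -> A A)
  Step 8: a a A A A A  =>  a a a A A A   (applied A -> a)
  Step 9: a a a A A A  =>  a a a a A A   (applied A -> a)
  Step 10: a a a a A A  =>  a a a a A A A   (applied A -> A A)
  Step 11: a a a a A A A  =>  a a a a A A A A   (applied A -> A A)
  Step 12: a a a a A A A A  =>  a a a a a A A A   (applied A -> a)
  Step 13: a a a a a A A A  =>  a a a a a a A A   (applied A -> a)
  Step 14: a a a a a a A A  =>  a a a a a a a A   (applied A -> a)
  Step 15: a a a a a a a A  =>  a a a a a a a A A   (applied A -> A A)
  Step 16: a a a a a a a A A  =>  a a a a a a a a A   (applied A -> a)
  Step 17: a a a a a a a a A  =>  a a a a a a a a a   (applied A -> a)
Final yield: a a a a a a a a a
Total rewrite steps: 17

17


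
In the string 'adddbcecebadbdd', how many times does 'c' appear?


Scanning 'adddbcecebadbdd' for 'c':
  Position 5: 'c' -> MATCH (count: 1)
  Position 7: 'c' -> MATCH (count: 2)
Total occurrences of 'c': 2

2


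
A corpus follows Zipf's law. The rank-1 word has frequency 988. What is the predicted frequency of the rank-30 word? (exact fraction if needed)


Zipf's law: freq(rank) = f1 / rank
f1 = 988, rank = 30
freq = 988 / 30
GCD(988, 30) = 2
Simplified: 494/15

494/15


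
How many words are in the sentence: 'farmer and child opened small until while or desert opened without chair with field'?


Counting words by splitting on spaces:
  Word 1: 'farmer'
  Word 2: 'and'
  Word 3: 'child'
  Word 4: 'opened'
  Word 5: 'small'
  Word 6: 'until'
  Word 7: 'while'
  Word 8: 'or'
  Word 9: 'desert'
  Word 10: 'opened'
  Word 11: 'without'
  Word 12: 'chair'
  Word 13: 'with'
  Word 14: 'field'
Total words: 14

14


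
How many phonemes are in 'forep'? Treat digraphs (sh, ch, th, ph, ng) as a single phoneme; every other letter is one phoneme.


Parsing 'forep' greedily, digraphs first:
  'f' -> consonant phoneme (phonemes so far: 1)
  'o' -> vowel phoneme (phonemes so far: 2)
  'r' -> consonant phoneme (phonemes so far: 3)
  'e' -> vowel phoneme (phonemes so far: 4)
  'p' -> consonant phoneme (phonemes so far: 5)
Total phonemes: 5

5


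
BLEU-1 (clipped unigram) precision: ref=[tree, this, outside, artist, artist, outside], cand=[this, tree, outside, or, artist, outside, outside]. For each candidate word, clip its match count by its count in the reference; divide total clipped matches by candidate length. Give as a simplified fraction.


Reference word counts: {'artist': 2, 'outside': 2, 'this': 1, 'tree': 1}
Checking each candidate word (with clipping):
  'this' -> in reference (ref count 1, used 1/1) -> match (matches: 1)
  'tree' -> in reference (ref count 1, used 1/1) -> match (matches: 2)
  'outside' -> in reference (ref count 2, used 1/2) -> match (matches: 3)
  'or' -> not in reference -> no match (matches: 3)
  'artist' -> in reference (ref count 2, used 1/2) -> match (matches: 4)
  'outside' -> in reference (ref count 2, used 2/2) -> match (matches: 5)
  'outside' -> ref count 2 already used up (2/2) -> clipped, no match (matches: 5)
Clipped matches: 5, Candidate length: 7
Precision = 5/7

5/7


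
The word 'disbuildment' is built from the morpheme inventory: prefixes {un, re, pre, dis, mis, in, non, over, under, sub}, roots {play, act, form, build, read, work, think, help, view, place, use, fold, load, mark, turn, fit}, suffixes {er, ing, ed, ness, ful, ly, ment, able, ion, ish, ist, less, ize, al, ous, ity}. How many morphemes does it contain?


Segmenting 'disbuildment' against the inventory:
  'dis' -> prefix (morpheme 1)
  'build' -> root (morpheme 2)
  'ment' -> suffix (morpheme 3)
Total morphemes: 3

3


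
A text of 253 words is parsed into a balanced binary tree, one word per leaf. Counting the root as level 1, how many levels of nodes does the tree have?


In a balanced binary tree with n leaves the deepest leaf is ceil(log2(n)) edges below the root,
so counting node levels inclusive of root and leaves gives ceil(log2(n)) + 1 levels.
log2(253) = 7.9830
ceil(7.9830) = 8
levels = 8 + 1 = 9

9


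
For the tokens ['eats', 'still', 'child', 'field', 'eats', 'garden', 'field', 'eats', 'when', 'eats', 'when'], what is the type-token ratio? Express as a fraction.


Tokens: 11
Unique types: ('child', 'eats', 'field', 'garden', 'still', 'when') = 6
TTR = 6/11
Already in lowest terms.

6/11


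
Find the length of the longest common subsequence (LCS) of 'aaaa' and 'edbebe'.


DP table for LCS of 'aaaa' and 'edbebe':
       e  d  b  e  b  e
    0  0  0  0  0  0  0
  a 0  0  0  0  0  0  0
  a 0  0  0  0  0  0  0
  a 0  0  0  0  0  0  0
  a 0  0  0  0  0  0  0
LCS length = 0

0


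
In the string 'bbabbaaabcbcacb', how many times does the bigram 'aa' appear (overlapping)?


Scanning 'bbabbaaabcbcacb' for bigram 'aa':
  Position 0: 'bb' -> no
  Position 1: 'ba' -> no
  Position 2: 'ab' -> no
  Position 3: 'bb' -> no
  Position 4: 'ba' -> no
  Position 5: 'aa' -> MATCH
  Position 6: 'aa' -> MATCH
  Position 7: 'ab' -> no
  Position 8: 'bc' -> no
  Position 9: 'cb' -> no
  Position 10: 'bc' -> no
  Position 11: 'ca' -> no
  Position 12: 'ac' -> no
  Position 13: 'cb' -> no
Total matches: 2

2


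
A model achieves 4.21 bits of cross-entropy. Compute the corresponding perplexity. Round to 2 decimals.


Perplexity formula: PP = 2^H
H = 4.21
PP = 2^4.21
Decompose: 2^4.21 = 2^4 * 2^0.21
2^4 = 16, 2^0.21 ~ 1.1566882
PP ~ 16 * 1.1566882 = 18.5070112
Rounded to 2 decimals: 18.51

18.51


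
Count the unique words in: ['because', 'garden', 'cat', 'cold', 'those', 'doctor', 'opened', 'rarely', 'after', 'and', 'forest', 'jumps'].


Listing all tokens and tracking unique types:
  Token 1: 'because' -> NEW (unique so far: 1)
  Token 2: 'garden' -> NEW (unique so far: 2)
  Token 3: 'cat' -> NEW (unique so far: 3)
  Token 4: 'cold' -> NEW (unique so far: 4)
  Token 5: 'those' -> NEW (unique so far: 5)
  Token 6: 'doctor' -> NEW (unique so far: 6)
  Token 7: 'opened' -> NEW (unique so far: 7)
  Token 8: 'rarely' -> NEW (unique so far: 8)
  Token 9: 'after' -> NEW (unique so far: 9)
  Token 10: 'and' -> NEW (unique so far: 10)
  Token 11: 'forest' -> NEW (unique so far: 11)
  Token 12: 'jumps' -> NEW (unique so far: 12)
Unique types: ('after', 'and', 'because', 'cat', 'cold', 'doctor', 'forest', 'garden', 'jumps', 'opened', 'rarely', 'those')
Vocabulary size: 12

12


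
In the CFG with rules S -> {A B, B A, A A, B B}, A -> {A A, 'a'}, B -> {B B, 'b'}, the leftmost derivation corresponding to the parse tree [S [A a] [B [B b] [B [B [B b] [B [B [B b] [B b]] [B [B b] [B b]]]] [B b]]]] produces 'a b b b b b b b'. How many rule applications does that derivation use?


Every bracketed nonterminal node [X ...] in the tree is produced by exactly one rule application.
Reading the tree off as a leftmost derivation:
  Step 1: S  =>  A B   (applied S -> A B)
  Step 2: A B  =>  a B   (applied A -> a)
  Step 3: a B  =>  a B B   (applied B -> B B)
  Step 4: a B B  =>  a b B   (applied B -> b)
  Step 5: a b B  =>  a b B B   (applied B -> B B)
  Step 6: a b B B  =>  a b B B B   (applied B -> B B)
  Step 7: a b B B B  =>  a b b B B   (applied B -> b)
  Step 8: a b b B B  =>  a b b B B B   (applied B -> B B)
  Step 9: a b b B B B  =>  a b b B B B B   (applied B -> B B)
  Step 10: a b b B B B B  =>  a b b b B B B   (applied B -> b)
  Step 11: a b b b B B B  =>  a b b b b B B   (applied B -> b)
  Step 12: a b b b b B B  =>  a b b b b B B B   (applied B -> B B)
  Step 13: a b b b b B B B  =>  a b b b b b B B   (applied B -> b)
  Step 14: a b b b b b B B  =>  a b b b b b b B   (applied B -> b)
  Step 15: a b b b b b b B  =>  a b b b b b b b   (applied B -> b)
Final yield: a b b b b b b b
Total rewrite steps: 15

15


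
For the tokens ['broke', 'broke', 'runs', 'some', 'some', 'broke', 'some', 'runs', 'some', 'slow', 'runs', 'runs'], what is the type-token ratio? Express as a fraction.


Tokens: 12
Unique types: ('broke', 'runs', 'slow', 'some') = 4
TTR = 4/12
Simplify: divide both by 4 -> 1/3
TTR = 1/3

1/3


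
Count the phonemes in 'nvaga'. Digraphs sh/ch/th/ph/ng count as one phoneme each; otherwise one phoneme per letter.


Parsing 'nvaga' greedily, digraphs first:
  'n' -> consonant phoneme (phonemes so far: 1)
  'v' -> consonant phoneme (phonemes so far: 2)
  'a' -> vowel phoneme (phonemes so far: 3)
  'g' -> consonant phoneme (phonemes so far: 4)
  'a' -> vowel phoneme (phonemes so far: 5)
Total phonemes: 5

5


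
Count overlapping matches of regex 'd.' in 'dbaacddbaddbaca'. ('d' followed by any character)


Pattern: d. means 'd' followed by any character.
Scanning 'dbaacddbaddbaca' position-by-position:
  Pos 0: window 'db' -> MATCH
  Pos 1: window 'ba' -> no
  Pos 2: window 'aa' -> no
  Pos 3: window 'ac' -> no
  Pos 4: window 'cd' -> no
  Pos 5: window 'dd' -> MATCH
  Pos 6: window 'db' -> MATCH
  Pos 7: window 'ba' -> no
  Pos 8: window 'ad' -> no
  Pos 9: window 'dd' -> MATCH
  Pos 10: window 'db' -> MATCH
  Pos 11: window 'ba' -> no
  Pos 12: window 'ac' -> no
  Pos 13: window 'ca' -> no
  Pos 14: window 'a' -> no
Total matches: 5

5


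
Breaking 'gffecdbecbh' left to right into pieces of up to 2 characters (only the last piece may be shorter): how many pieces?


'gffecdbecbh' has 11 characters.
Chunking with max size 2:
  Chunk 1: 'gf' (positions 0-1)
  Chunk 2: 'fe' (positions 2-3)
  Chunk 3: 'cd' (positions 4-5)
  Chunk 4: 'be' (positions 6-7)
  Chunk 5: 'cb' (positions 8-9)
  Chunk 6: 'h' (positions 10-10)
Total chunks: ceil(11 / 2) = 6

6


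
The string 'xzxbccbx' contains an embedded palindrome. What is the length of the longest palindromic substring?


Scanning 'xzxbccbx' for palindromic substrings.
Substring at positions 2-7: 'xbccbx'.
Check: reverse('xbccbx') = 'xbccbx' -> palindrome confirmed.
Neighbouring characters ('z' / '-') break symmetry, so it cannot extend further.
No longer palindromic substring exists; longest length = 6

6


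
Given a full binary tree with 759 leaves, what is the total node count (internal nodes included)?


Leaf nodes (terminals): 759
Internal nodes = n - 1 = 759 - 1 = 758
Total = leaves + internal = 759 + 758 = 1517

1517


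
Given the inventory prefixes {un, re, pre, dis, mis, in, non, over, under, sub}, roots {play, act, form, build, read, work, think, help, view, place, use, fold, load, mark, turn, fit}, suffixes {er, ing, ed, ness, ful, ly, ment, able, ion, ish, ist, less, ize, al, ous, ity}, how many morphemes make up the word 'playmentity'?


Segmenting 'playmentity' against the inventory:
  'play' -> root (morpheme 1)
  'ment' -> suffix (morpheme 2)
  'ity' -> suffix (morpheme 3)
Total morphemes: 3

3


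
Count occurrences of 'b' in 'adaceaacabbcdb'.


Scanning 'adaceaacabbcdb' for 'b':
  Position 9: 'b' -> MATCH (count: 1)
  Position 10: 'b' -> MATCH (count: 2)
  Position 13: 'b' -> MATCH (count: 3)
Total occurrences of 'b': 3

3


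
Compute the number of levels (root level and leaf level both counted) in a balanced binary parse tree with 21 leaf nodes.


In a balanced binary tree with n leaves the deepest leaf is ceil(log2(n)) edges below the root,
so counting node levels inclusive of root and leaves gives ceil(log2(n)) + 1 levels.
log2(21) = 4.3923
ceil(4.3923) = 5
levels = 5 + 1 = 6

6


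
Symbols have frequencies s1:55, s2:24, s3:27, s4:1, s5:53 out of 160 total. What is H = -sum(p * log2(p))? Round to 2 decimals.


Computing entropy H = -sum(p_i * log2(p_i)):
  s1: p = 55/160 = 0.3438, -p*log2(p) = 0.5296
  s2: p = 24/160 = 0.1500, -p*log2(p) = 0.4105
  s3: p = 27/160 = 0.1688, -p*log2(p) = 0.4332
  s4: p = 1/160 = 0.0063, -p*log2(p) = 0.0458
  s5: p = 53/160 = 0.3312, -p*log2(p) = 0.5280
H = sum of terms = 1.9471
Rounded to 2 decimals: 1.95

1.95


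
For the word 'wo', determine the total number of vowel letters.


Scanning each character of 'wo':
  Position 1: 'w' -> consonant (running count: 0)
  Position 2: 'o' -> vowel (running count: 1)
Total vowels: 1

1


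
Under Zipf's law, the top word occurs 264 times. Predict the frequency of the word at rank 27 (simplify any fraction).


Zipf's law: freq(rank) = f1 / rank
f1 = 264, rank = 27
freq = 264 / 27
GCD(264, 27) = 3
Simplified: 88/9

88/9


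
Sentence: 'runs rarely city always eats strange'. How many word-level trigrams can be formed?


Word trigrams from [6] words:
  Trigram 1: (runs rarely city)
  Trigram 2: (rarely city always)
  Trigram 3: (city always eats)
  Trigram 4: (always eats strange)
Total word trigrams: 6 - 2 = 4

4


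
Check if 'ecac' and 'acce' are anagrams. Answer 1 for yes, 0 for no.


Sort characters of 'ecac': 'acce'
Sort characters of 'acce': 'acce'
Sorted forms match -> they ARE anagrams
Result: 1

1


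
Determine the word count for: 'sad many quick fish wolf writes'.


Counting words by splitting on spaces:
  Word 1: 'sad'
  Word 2: 'many'
  Word 3: 'quick'
  Word 4: 'fish'
  Word 5: 'wolf'
  Word 6: 'writes'
Total words: 6

6


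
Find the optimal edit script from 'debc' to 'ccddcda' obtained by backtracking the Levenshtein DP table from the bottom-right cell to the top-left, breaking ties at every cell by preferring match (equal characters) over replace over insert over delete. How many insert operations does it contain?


Edit distance = 6. Backtracking from cell (4, 7) with preference match > replace > insert > delete,
then listing the resulting alignment 'debc' -> 'ccddcda' left to right:
  Step 1: insert 'c' [insertion #1]
  Step 2: insert 'c' [insertion #2]
  Step 3: insert 'd' [insertion #3]
  Step 4: keep 'd'
  Step 5: replace e->c
  Step 6: replace b->d
  Step 7: replace c->a
Total insertions: 3

3


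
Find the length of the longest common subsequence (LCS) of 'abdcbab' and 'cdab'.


DP table for LCS of 'abdcbab' and 'cdab':
       c  d  a  b
    0  0  0  0  0
  a 0  0  0  1  1
  b 0  0  0  1  2
  d 0  0  1  1  2
  c 0  1  1  1  2
  b 0  1  1  1  2
  a 0  1  1  2  2
  b 0  1  1  2  3
LCS: 'dab'
LCS length = 3

3


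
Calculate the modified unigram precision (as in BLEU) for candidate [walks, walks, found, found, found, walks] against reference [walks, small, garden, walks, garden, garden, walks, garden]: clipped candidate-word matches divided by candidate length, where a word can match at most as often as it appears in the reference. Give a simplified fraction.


Reference word counts: {'garden': 4, 'small': 1, 'walks': 3}
Checking each candidate word (with clipping):
  'walks' -> in reference (ref count 3, used 1/3) -> match (matches: 1)
  'walks' -> in reference (ref count 3, used 2/3) -> match (matches: 2)
  'found' -> not in reference -> no match (matches: 2)
  'found' -> not in reference -> no match (matches: 2)
  'found' -> not in reference -> no match (matches: 2)
  'walks' -> in reference (ref count 3, used 3/3) -> match (matches: 3)
Clipped matches: 3, Candidate length: 6
Precision = 3/6 = 1/2

1/2


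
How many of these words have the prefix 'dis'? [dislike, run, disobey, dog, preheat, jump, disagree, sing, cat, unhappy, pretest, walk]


Checking each word for prefix 'dis':
  'dislike' -> YES, starts with 'dis' (count: 1)
  'run' -> no (count: 1)
  'disobey' -> YES, starts with 'dis' (count: 2)
  'dog' -> no (count: 2)
  'preheat' -> no (count: 2)
  'jump' -> no (count: 2)
  'disagree' -> YES, starts with 'dis' (count: 3)
  'sing' -> no (count: 3)
  'cat' -> no (count: 3)
  'unhappy' -> no (count: 3)
  'pretest' -> no (count: 3)
  'walk' -> no (count: 3)
Total with prefix 'dis': 3

3


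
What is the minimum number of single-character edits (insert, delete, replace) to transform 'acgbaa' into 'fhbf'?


Building DP table for s1='acgbaa' (len 6) and s2='fhbf' (len 4):
       f  h  b  f
    0  1  2  3  4
  a 1  1  2  3  4
  c 2  2  2  3  4
  g 3  3  3  3  4
  b 4  4  4  3  4
  a 5  5  5  4  4
  a 6  6  6  5  5
Edit distance = dp[6][4] = 5

5


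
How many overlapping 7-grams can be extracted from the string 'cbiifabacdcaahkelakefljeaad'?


String 'cbiifabacdcaahkelakefljeaad' has length L = 27.
Number of overlapping n-grams = L - n + 1
Substituting: 27 - 7 + 1 = 21

21


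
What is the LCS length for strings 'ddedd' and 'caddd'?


DP table for LCS of 'ddedd' and 'caddd':
       c  a  d  d  d
    0  0  0  0  0  0
  d 0  0  0  1  1  1
  d 0  0  0  1  2  2
  e 0  0  0  1  2  2
  d 0  0  0  1  2  3
  d 0  0  0  1  2  3
LCS: 'ddd'
LCS length = 3

3


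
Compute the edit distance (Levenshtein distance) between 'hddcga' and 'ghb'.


Building DP table for s1='hddcga' (len 6) and s2='ghb' (len 3):
       g  h  b
    0  1  2  3
  h 1  1  1  2
  d 2  2  2  2
  d 3  3  3  3
  c 4  4  4  4
  g 5  4  5  5
  a 6  5  5  6
Edit distance = dp[6][3] = 6

6


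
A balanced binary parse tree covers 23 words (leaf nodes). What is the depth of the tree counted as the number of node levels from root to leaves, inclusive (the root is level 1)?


In a balanced binary tree with n leaves the deepest leaf is ceil(log2(n)) edges below the root,
so counting node levels inclusive of root and leaves gives ceil(log2(n)) + 1 levels.
log2(23) = 4.5236
ceil(4.5236) = 5
levels = 5 + 1 = 6

6


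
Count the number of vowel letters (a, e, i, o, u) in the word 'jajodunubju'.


Scanning each character of 'jajodunubju':
  Position 1: 'j' -> consonant (running count: 0)
  Position 2: 'a' -> vowel (running count: 1)
  Position 3: 'j' -> consonant (running count: 1)
  Position 4: 'o' -> vowel (running count: 2)
  Position 5: 'd' -> consonant (running count: 2)
  Position 6: 'u' -> vowel (running count: 3)
  Position 7: 'n' -> consonant (running count: 3)
  Position 8: 'u' -> vowel (running count: 4)
  Position 9: 'b' -> consonant (running count: 4)
  Position 10: 'j' -> consonant (running count: 4)
  Position 11: 'u' -> vowel (running count: 5)
Total vowels: 5

5


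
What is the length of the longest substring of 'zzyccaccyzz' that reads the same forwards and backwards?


Scanning 'zzyccaccyzz' for palindromic substrings.
Substring at positions 0-10: 'zzyccaccyzz'.
Check: reverse('zzyccaccyzz') = 'zzyccaccyzz' -> palindrome confirmed.
No longer palindromic substring exists; longest length = 11

11
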